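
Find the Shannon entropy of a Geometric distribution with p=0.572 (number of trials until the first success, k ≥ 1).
1.1936 nats

We have X ~ Geometric(p=0.572) (number of trials until the first success, k ≥ 1).

The Shannon entropy measures the uncertainty or information content of the distribution.

For a Geometric distribution with p=0.572 (number of trials until the first success, k ≥ 1):
H(X) = 1.1936 nats

(In bits, this would be 1.7220 bits.)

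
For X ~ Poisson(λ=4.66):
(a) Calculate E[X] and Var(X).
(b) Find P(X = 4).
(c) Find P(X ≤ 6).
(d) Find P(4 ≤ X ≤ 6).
(a) E[X] = 4.6600, Var(X) = 4.6600
(b) P(X = 4) = 0.186003
(c) P(X ≤ 6) = 0.810021
(d) P(4 ≤ X ≤ 6) = 0.493997

We have X ~ Poisson(λ=4.66).

(a) Moments:
E[X] = 4.6600
Var(X) = 4.6600
σ = √Var(X) = 2.1587

(b) Point probability using PMF:
P(X = 4) = 0.186003

(c) Cumulative probability using CDF:
P(X ≤ 6) = F(6) = 0.810021

(d) Range probability:
P(4 ≤ X ≤ 6) = P(X ≤ 6) - P(X ≤ 3)
                   = F(6) - F(3)
                   = 0.810021 - 0.316024
                   = 0.493997

This means approximately 49.4% of outcomes fall in the interval [4, 6].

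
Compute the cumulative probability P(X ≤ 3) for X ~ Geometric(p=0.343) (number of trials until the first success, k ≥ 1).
0.716407

We have X ~ Geometric(p=0.343) (number of trials until the first success, k ≥ 1).

The CDF gives us P(X ≤ k).

Using the CDF:
P(X ≤ 3) = 0.716407

This means there's approximately a 71.6% chance that X is at most 3.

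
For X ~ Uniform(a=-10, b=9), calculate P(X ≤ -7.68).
0.122105

We have X ~ Uniform(a=-10, b=9).

The CDF gives us P(X ≤ k).

Using the CDF:
P(X ≤ -7.68) = 0.122105

This means there's approximately a 12.2% chance that X is at most -7.68.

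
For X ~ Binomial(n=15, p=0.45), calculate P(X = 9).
0.104832

We have X ~ Binomial(n=15, p=0.45).

For a Binomial distribution, the PMF gives us the probability of each outcome.

Using the PMF formula:
P(X = 9) = 0.104832

Rounded to 4 decimal places: 0.1048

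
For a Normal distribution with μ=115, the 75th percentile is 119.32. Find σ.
σ = 6.4048

For X ~ Normal(μ, σ), the p-th percentile satisfies x = μ + z_p × σ,
where z_p = Φ⁻¹(p) is the standard normal quantile.

Step 1: z_{0.75} = Φ⁻¹(0.75) = 0.6745

Step 2: Solve for σ:
119.32 = 115 + 0.6745 × σ
σ = (119.32 - 115) / 0.6745
σ = 4.32 / 0.6745
σ = 6.4048

Verification: μ + z × σ = 115 + 0.6745 × 6.4048 = 119.32 ✓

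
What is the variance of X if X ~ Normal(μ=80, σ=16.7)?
278.8900

We have X ~ Normal(μ=80, σ=16.7).

For a Normal distribution with μ=80, σ=16.7:
Var(X) = 278.8900

The variance measures the spread of the distribution around the mean.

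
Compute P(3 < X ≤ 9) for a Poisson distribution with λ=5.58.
0.749170

We have X ~ Poisson(λ=5.58).

To find P(3 < X ≤ 9), we use:
P(3 < X ≤ 9) = P(X ≤ 9) - P(X ≤ 3)
                 = F(9) - F(3)
                 = 0.941967 - 0.192797
                 = 0.749170

So there's approximately a 74.9% chance that X falls in this range.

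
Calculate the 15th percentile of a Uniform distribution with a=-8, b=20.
-3.8000

We have X ~ Uniform(a=-8, b=20).

We want to find x such that P(X ≤ x) = 0.15.

This is the 15th percentile, which means 15% of values fall below this point.

Using the inverse CDF (quantile function):
x = F⁻¹(0.15) = -3.8000

Verification: P(X ≤ -3.8000) = 0.15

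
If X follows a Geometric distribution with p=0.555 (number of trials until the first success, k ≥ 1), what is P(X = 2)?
0.246975

We have X ~ Geometric(p=0.555) (number of trials until the first success, k ≥ 1).

For a Geometric distribution, the PMF gives us the probability of each outcome.

Using the PMF formula:
P(X = 2) = 0.246975

Rounded to 4 decimal places: 0.2470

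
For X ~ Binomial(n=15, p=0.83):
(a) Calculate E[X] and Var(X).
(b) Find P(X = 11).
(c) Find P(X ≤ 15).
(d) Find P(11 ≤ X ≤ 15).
(a) E[X] = 12.4500, Var(X) = 2.1165
(b) P(X = 11) = 0.146821
(c) P(X ≤ 15) = 1.000000
(d) P(11 ≤ X ≤ 15) = 0.903873

We have X ~ Binomial(n=15, p=0.83).

(a) Moments:
E[X] = 12.4500
Var(X) = 2.1165
σ = √Var(X) = 1.4548

(b) Point probability using PMF:
P(X = 11) = 0.146821

(c) Cumulative probability using CDF:
P(X ≤ 15) = F(15) = 1.000000

(d) Range probability:
P(11 ≤ X ≤ 15) = P(X ≤ 15) - P(X ≤ 10)
                   = F(15) - F(10)
                   = 1.000000 - 0.096127
                   = 0.903873

This means approximately 90.4% of outcomes fall in the interval [11, 15].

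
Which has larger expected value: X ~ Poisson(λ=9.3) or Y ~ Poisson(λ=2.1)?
X has larger mean (9.3000 > 2.1000)

Compute the expected value for each distribution:

X ~ Poisson(λ=9.3):
E[X] = 9.3000

Y ~ Poisson(λ=2.1):
E[Y] = 2.1000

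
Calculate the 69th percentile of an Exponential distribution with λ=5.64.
0.2077

We have X ~ Exponential(λ=5.64).

We want to find x such that P(X ≤ x) = 0.69.

This is the 69th percentile, which means 69% of values fall below this point.

Using the inverse CDF (quantile function):
x = F⁻¹(0.69) = 0.2077

Verification: P(X ≤ 0.2077) = 0.69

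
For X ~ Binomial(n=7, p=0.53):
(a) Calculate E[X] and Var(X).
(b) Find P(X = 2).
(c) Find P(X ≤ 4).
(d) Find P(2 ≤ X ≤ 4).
(a) E[X] = 3.7100, Var(X) = 1.7437
(b) P(X = 2) = 0.135288
(c) P(X ≤ 4) = 0.721335
(d) P(2 ≤ X ≤ 4) = 0.676278

We have X ~ Binomial(n=7, p=0.53).

(a) Moments:
E[X] = 3.7100
Var(X) = 1.7437
σ = √Var(X) = 1.3205

(b) Point probability using PMF:
P(X = 2) = 0.135288

(c) Cumulative probability using CDF:
P(X ≤ 4) = F(4) = 0.721335

(d) Range probability:
P(2 ≤ X ≤ 4) = P(X ≤ 4) - P(X ≤ 1)
                   = F(4) - F(1)
                   = 0.721335 - 0.045057
                   = 0.676278

This means approximately 67.6% of outcomes fall in the interval [2, 4].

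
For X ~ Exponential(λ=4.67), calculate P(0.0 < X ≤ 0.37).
0.822343

We have X ~ Exponential(λ=4.67).

To find P(0.0 < X ≤ 0.37), we use:
P(0.0 < X ≤ 0.37) = P(X ≤ 0.37) - P(X ≤ 0.0)
                 = F(0.37) - F(0.0)
                 = 0.822343 - 0.000000
                 = 0.822343

So there's approximately a 82.2% chance that X falls in this range.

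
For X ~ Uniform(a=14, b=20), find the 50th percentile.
17.0000

We have X ~ Uniform(a=14, b=20).

We want to find x such that P(X ≤ x) = 0.5.

This is the 50th percentile, which means 50% of values fall below this point.

Using the inverse CDF (quantile function):
x = F⁻¹(0.5) = 17.0000

Verification: P(X ≤ 17.0000) = 0.5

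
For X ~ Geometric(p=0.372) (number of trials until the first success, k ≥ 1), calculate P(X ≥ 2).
0.628000

We have X ~ Geometric(p=0.372) (number of trials until the first success, k ≥ 1).

For discrete distributions, P(X ≥ 2) = 1 - P(X ≤ 1).

P(X ≤ 1) = 0.372000
P(X ≥ 2) = 1 - 0.372000 = 0.628000

So there's approximately a 62.8% chance that X is at least 2.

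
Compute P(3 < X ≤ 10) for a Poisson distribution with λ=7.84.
0.784248

We have X ~ Poisson(λ=7.84).

To find P(3 < X ≤ 10), we use:
P(3 < X ≤ 10) = P(X ≤ 10) - P(X ≤ 3)
                 = F(10) - F(3)
                 = 0.831444 - 0.047196
                 = 0.784248

So there's approximately a 78.4% chance that X falls in this range.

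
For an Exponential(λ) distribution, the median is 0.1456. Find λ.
λ = 4.7606

For X ~ Exponential(λ), the CDF is F(x) = 1 - e^(-λx).
The median m satisfies F(m) = 0.5:
1 - e^(-λm) = 0.5
e^(-λm) = 0.5
λm = ln(2)
m = ln(2) / λ

Given m = 0.1456:
λ = ln(2) / 0.1456 = 0.693147 / 0.1456 = 4.7606

Verification: ln(2) / 4.7606 = 0.1456 ✓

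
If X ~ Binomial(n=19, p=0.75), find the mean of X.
14.2500

We have X ~ Binomial(n=19, p=0.75).

For a Binomial distribution with n=19, p=0.75:
E[X] = 14.2500

This is the expected (average) value of X.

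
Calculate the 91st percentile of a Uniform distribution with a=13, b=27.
25.7400

We have X ~ Uniform(a=13, b=27).

We want to find x such that P(X ≤ x) = 0.91.

This is the 91st percentile, which means 91% of values fall below this point.

Using the inverse CDF (quantile function):
x = F⁻¹(0.91) = 25.7400

Verification: P(X ≤ 25.7400) = 0.91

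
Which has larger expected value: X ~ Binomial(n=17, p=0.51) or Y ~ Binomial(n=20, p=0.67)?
Y has larger mean (13.4000 > 8.6700)

Compute the expected value for each distribution:

X ~ Binomial(n=17, p=0.51):
E[X] = 8.6700

Y ~ Binomial(n=20, p=0.67):
E[Y] = 13.4000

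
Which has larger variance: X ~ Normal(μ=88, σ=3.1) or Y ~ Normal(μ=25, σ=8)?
Y has larger variance (64.0000 > 9.6100)

Compute the variance for each distribution:

X ~ Normal(μ=88, σ=3.1):
Var(X) = 9.6100

Y ~ Normal(μ=25, σ=8):
Var(Y) = 64.0000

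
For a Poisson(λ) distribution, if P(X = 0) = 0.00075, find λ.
λ = 7.1954

For a Poisson(λ) distribution, the PMF at 0 is:
P(X = 0) = λ^0 e^(-λ) / 0! = e^(-λ)

Given P(X = 0) = 0.00075:
e^(-λ) = 0.00075
-λ = ln(0.00075)
λ = -ln(0.00075) = 7.1954

Verification: e^(-7.1954) = 0.00075 ✓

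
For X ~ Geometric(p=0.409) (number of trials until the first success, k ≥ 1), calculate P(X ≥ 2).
0.591000

We have X ~ Geometric(p=0.409) (number of trials until the first success, k ≥ 1).

For discrete distributions, P(X ≥ 2) = 1 - P(X ≤ 1).

P(X ≤ 1) = 0.409000
P(X ≥ 2) = 1 - 0.409000 = 0.591000

So there's approximately a 59.1% chance that X is at least 2.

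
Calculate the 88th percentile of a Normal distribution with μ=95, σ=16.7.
114.6223

We have X ~ Normal(μ=95, σ=16.7).

We want to find x such that P(X ≤ x) = 0.88.

This is the 88th percentile, which means 88% of values fall below this point.

Using the inverse CDF (quantile function):
x = F⁻¹(0.88) = 114.6223

Verification: P(X ≤ 114.6223) = 0.88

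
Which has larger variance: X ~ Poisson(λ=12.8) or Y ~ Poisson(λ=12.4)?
X has larger variance (12.8000 > 12.4000)

Compute the variance for each distribution:

X ~ Poisson(λ=12.8):
Var(X) = 12.8000

Y ~ Poisson(λ=12.4):
Var(Y) = 12.4000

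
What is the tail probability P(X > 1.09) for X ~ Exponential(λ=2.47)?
0.067725

We have X ~ Exponential(λ=2.47).

P(X > 1.09) = 1 - P(X ≤ 1.09)
                = 1 - F(1.09)
                = 1 - 0.932275
                = 0.067725

So there's approximately a 6.8% chance that X exceeds 1.09.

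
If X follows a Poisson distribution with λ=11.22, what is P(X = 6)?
0.037140

We have X ~ Poisson(λ=11.22).

For a Poisson distribution, the PMF gives us the probability of each outcome.

Using the PMF formula:
P(X = 6) = 0.037140

Rounded to 4 decimal places: 0.0371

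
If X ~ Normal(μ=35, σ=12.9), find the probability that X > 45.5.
0.207836

We have X ~ Normal(μ=35, σ=12.9).

P(X > 45.5) = 1 - P(X ≤ 45.5)
                = 1 - F(45.5)
                = 1 - 0.792164
                = 0.207836

So there's approximately a 20.8% chance that X exceeds 45.5.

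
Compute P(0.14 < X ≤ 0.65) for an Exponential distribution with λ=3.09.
0.514630

We have X ~ Exponential(λ=3.09).

To find P(0.14 < X ≤ 0.65), we use:
P(0.14 < X ≤ 0.65) = P(X ≤ 0.65) - P(X ≤ 0.14)
                 = F(0.65) - F(0.14)
                 = 0.865810 - 0.351180
                 = 0.514630

So there's approximately a 51.5% chance that X falls in this range.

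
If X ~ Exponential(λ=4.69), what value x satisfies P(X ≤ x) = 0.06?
0.0132

We have X ~ Exponential(λ=4.69).

We want to find x such that P(X ≤ x) = 0.06.

This is the 6th percentile, which means 6% of values fall below this point.

Using the inverse CDF (quantile function):
x = F⁻¹(0.06) = 0.0132

Verification: P(X ≤ 0.0132) = 0.06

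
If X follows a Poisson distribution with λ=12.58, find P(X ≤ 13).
0.619113

We have X ~ Poisson(λ=12.58).

The CDF gives us P(X ≤ k).

Using the CDF:
P(X ≤ 13) = 0.619113

This means there's approximately a 61.9% chance that X is at most 13.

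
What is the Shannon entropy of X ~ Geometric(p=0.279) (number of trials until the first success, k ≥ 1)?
2.1219 nats

We have X ~ Geometric(p=0.279) (number of trials until the first success, k ≥ 1).

The Shannon entropy measures the uncertainty or information content of the distribution.

For a Geometric distribution with p=0.279 (number of trials until the first success, k ≥ 1):
H(X) = 2.1219 nats

(In bits, this would be 3.0612 bits.)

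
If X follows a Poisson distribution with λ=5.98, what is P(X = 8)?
0.102567

We have X ~ Poisson(λ=5.98).

For a Poisson distribution, the PMF gives us the probability of each outcome.

Using the PMF formula:
P(X = 8) = 0.102567

Rounded to 4 decimal places: 0.1026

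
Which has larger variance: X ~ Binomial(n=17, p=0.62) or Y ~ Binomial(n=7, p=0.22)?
X has larger variance (4.0052 > 1.2012)

Compute the variance for each distribution:

X ~ Binomial(n=17, p=0.62):
Var(X) = 4.0052

Y ~ Binomial(n=7, p=0.22):
Var(Y) = 1.2012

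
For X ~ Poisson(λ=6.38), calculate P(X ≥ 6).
0.613276

We have X ~ Poisson(λ=6.38).

For discrete distributions, P(X ≥ 6) = 1 - P(X ≤ 5).

P(X ≤ 5) = 0.386724
P(X ≥ 6) = 1 - 0.386724 = 0.613276

So there's approximately a 61.3% chance that X is at least 6.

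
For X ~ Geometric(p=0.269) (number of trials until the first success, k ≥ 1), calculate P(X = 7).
0.041045

We have X ~ Geometric(p=0.269) (number of trials until the first success, k ≥ 1).

For a Geometric distribution, the PMF gives us the probability of each outcome.

Using the PMF formula:
P(X = 7) = 0.041045

Rounded to 4 decimal places: 0.0410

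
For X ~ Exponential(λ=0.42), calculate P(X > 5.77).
0.088620

We have X ~ Exponential(λ=0.42).

P(X > 5.77) = 1 - P(X ≤ 5.77)
                = 1 - F(5.77)
                = 1 - 0.911380
                = 0.088620

So there's approximately a 8.9% chance that X exceeds 5.77.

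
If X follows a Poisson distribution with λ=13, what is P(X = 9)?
0.066054

We have X ~ Poisson(λ=13).

For a Poisson distribution, the PMF gives us the probability of each outcome.

Using the PMF formula:
P(X = 9) = 0.066054

Rounded to 4 decimal places: 0.0661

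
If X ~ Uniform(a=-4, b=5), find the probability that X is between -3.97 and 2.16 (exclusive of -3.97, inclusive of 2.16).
0.681111

We have X ~ Uniform(a=-4, b=5).

To find P(-3.97 < X ≤ 2.16), we use:
P(-3.97 < X ≤ 2.16) = P(X ≤ 2.16) - P(X ≤ -3.97)
                 = F(2.16) - F(-3.97)
                 = 0.684444 - 0.003333
                 = 0.681111

So there's approximately a 68.1% chance that X falls in this range.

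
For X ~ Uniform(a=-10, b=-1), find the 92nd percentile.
-1.7200

We have X ~ Uniform(a=-10, b=-1).

We want to find x such that P(X ≤ x) = 0.92.

This is the 92nd percentile, which means 92% of values fall below this point.

Using the inverse CDF (quantile function):
x = F⁻¹(0.92) = -1.7200

Verification: P(X ≤ -1.7200) = 0.92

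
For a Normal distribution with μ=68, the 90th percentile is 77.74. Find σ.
σ = 7.6002

For X ~ Normal(μ, σ), the p-th percentile satisfies x = μ + z_p × σ,
where z_p = Φ⁻¹(p) is the standard normal quantile.

Step 1: z_{0.9} = Φ⁻¹(0.9) = 1.2816

Step 2: Solve for σ:
77.74 = 68 + 1.2816 × σ
σ = (77.74 - 68) / 1.2816
σ = 9.74 / 1.2816
σ = 7.6002

Verification: μ + z × σ = 68 + 1.2816 × 7.6002 = 77.74 ✓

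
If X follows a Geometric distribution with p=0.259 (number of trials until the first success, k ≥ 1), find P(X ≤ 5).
0.776596

We have X ~ Geometric(p=0.259) (number of trials until the first success, k ≥ 1).

The CDF gives us P(X ≤ k).

Using the CDF:
P(X ≤ 5) = 0.776596

This means there's approximately a 77.7% chance that X is at most 5.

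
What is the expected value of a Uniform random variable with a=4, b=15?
9.5000

We have X ~ Uniform(a=4, b=15).

For a Uniform distribution with a=4, b=15:
E[X] = 9.5000

This is the expected (average) value of X.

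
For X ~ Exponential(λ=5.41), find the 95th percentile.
0.5537

We have X ~ Exponential(λ=5.41).

We want to find x such that P(X ≤ x) = 0.95.

This is the 95th percentile, which means 95% of values fall below this point.

Using the inverse CDF (quantile function):
x = F⁻¹(0.95) = 0.5537

Verification: P(X ≤ 0.5537) = 0.95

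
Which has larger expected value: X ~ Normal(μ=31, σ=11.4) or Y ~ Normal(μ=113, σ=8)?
Y has larger mean (113.0000 > 31.0000)

Compute the expected value for each distribution:

X ~ Normal(μ=31, σ=11.4):
E[X] = 31.0000

Y ~ Normal(μ=113, σ=8):
E[Y] = 113.0000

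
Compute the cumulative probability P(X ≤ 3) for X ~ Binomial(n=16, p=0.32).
0.195337

We have X ~ Binomial(n=16, p=0.32).

The CDF gives us P(X ≤ k).

Using the CDF:
P(X ≤ 3) = 0.195337

This means there's approximately a 19.5% chance that X is at most 3.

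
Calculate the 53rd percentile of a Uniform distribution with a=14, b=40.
27.7800

We have X ~ Uniform(a=14, b=40).

We want to find x such that P(X ≤ x) = 0.53.

This is the 53rd percentile, which means 53% of values fall below this point.

Using the inverse CDF (quantile function):
x = F⁻¹(0.53) = 27.7800

Verification: P(X ≤ 27.7800) = 0.53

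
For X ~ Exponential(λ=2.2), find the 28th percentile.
0.1493

We have X ~ Exponential(λ=2.2).

We want to find x such that P(X ≤ x) = 0.28.

This is the 28th percentile, which means 28% of values fall below this point.

Using the inverse CDF (quantile function):
x = F⁻¹(0.28) = 0.1493

Verification: P(X ≤ 0.1493) = 0.28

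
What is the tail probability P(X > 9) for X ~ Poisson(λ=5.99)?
0.083237

We have X ~ Poisson(λ=5.99).

P(X > 9) = 1 - P(X ≤ 9)
                = 1 - F(9)
                = 1 - 0.916763
                = 0.083237

So there's approximately a 8.3% chance that X exceeds 9.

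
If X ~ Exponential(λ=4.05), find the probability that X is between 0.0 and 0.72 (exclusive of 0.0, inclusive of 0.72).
0.945850

We have X ~ Exponential(λ=4.05).

To find P(0.0 < X ≤ 0.72), we use:
P(0.0 < X ≤ 0.72) = P(X ≤ 0.72) - P(X ≤ 0.0)
                 = F(0.72) - F(0.0)
                 = 0.945850 - 0.000000
                 = 0.945850

So there's approximately a 94.6% chance that X falls in this range.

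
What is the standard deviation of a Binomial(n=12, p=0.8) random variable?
1.3856

We have X ~ Binomial(n=12, p=0.8).

For a Binomial distribution with n=12, p=0.8:
σ = √Var(X) = 1.3856

The standard deviation is the square root of the variance.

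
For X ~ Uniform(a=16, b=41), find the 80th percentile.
36.0000

We have X ~ Uniform(a=16, b=41).

We want to find x such that P(X ≤ x) = 0.8.

This is the 80th percentile, which means 80% of values fall below this point.

Using the inverse CDF (quantile function):
x = F⁻¹(0.8) = 36.0000

Verification: P(X ≤ 36.0000) = 0.8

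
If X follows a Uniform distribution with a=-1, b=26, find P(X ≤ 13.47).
0.535926

We have X ~ Uniform(a=-1, b=26).

The CDF gives us P(X ≤ k).

Using the CDF:
P(X ≤ 13.47) = 0.535926

This means there's approximately a 53.6% chance that X is at most 13.47.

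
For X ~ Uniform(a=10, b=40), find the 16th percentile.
14.8000

We have X ~ Uniform(a=10, b=40).

We want to find x such that P(X ≤ x) = 0.16.

This is the 16th percentile, which means 16% of values fall below this point.

Using the inverse CDF (quantile function):
x = F⁻¹(0.16) = 14.8000

Verification: P(X ≤ 14.8000) = 0.16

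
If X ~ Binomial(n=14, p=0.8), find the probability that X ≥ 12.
0.448051

We have X ~ Binomial(n=14, p=0.8).

For discrete distributions, P(X ≥ 12) = 1 - P(X ≤ 11).

P(X ≤ 11) = 0.551949
P(X ≥ 12) = 1 - 0.551949 = 0.448051

So there's approximately a 44.8% chance that X is at least 12.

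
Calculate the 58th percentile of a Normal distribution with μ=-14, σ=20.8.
-9.8006

We have X ~ Normal(μ=-14, σ=20.8).

We want to find x such that P(X ≤ x) = 0.58.

This is the 58th percentile, which means 58% of values fall below this point.

Using the inverse CDF (quantile function):
x = F⁻¹(0.58) = -9.8006

Verification: P(X ≤ -9.8006) = 0.58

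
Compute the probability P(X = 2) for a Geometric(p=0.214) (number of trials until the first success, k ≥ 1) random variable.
0.168204

We have X ~ Geometric(p=0.214) (number of trials until the first success, k ≥ 1).

For a Geometric distribution, the PMF gives us the probability of each outcome.

Using the PMF formula:
P(X = 2) = 0.168204

Rounded to 4 decimal places: 0.1682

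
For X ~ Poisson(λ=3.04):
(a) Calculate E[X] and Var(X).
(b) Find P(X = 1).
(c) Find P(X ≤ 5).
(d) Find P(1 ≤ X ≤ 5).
(a) E[X] = 3.0400, Var(X) = 3.0400
(b) P(X = 1) = 0.145418
(c) P(X ≤ 5) = 0.911996
(d) P(1 ≤ X ≤ 5) = 0.864161

We have X ~ Poisson(λ=3.04).

(a) Moments:
E[X] = 3.0400
Var(X) = 3.0400
σ = √Var(X) = 1.7436

(b) Point probability using PMF:
P(X = 1) = 0.145418

(c) Cumulative probability using CDF:
P(X ≤ 5) = F(5) = 0.911996

(d) Range probability:
P(1 ≤ X ≤ 5) = P(X ≤ 5) - P(X ≤ 0)
                   = F(5) - F(0)
                   = 0.911996 - 0.047835
                   = 0.864161

This means approximately 86.4% of outcomes fall in the interval [1, 5].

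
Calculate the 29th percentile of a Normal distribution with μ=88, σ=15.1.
79.6439

We have X ~ Normal(μ=88, σ=15.1).

We want to find x such that P(X ≤ x) = 0.29.

This is the 29th percentile, which means 29% of values fall below this point.

Using the inverse CDF (quantile function):
x = F⁻¹(0.29) = 79.6439

Verification: P(X ≤ 79.6439) = 0.29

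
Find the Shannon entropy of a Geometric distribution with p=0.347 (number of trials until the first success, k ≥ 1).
1.8604 nats

We have X ~ Geometric(p=0.347) (number of trials until the first success, k ≥ 1).

The Shannon entropy measures the uncertainty or information content of the distribution.

For a Geometric distribution with p=0.347 (number of trials until the first success, k ≥ 1):
H(X) = 1.8604 nats

(In bits, this would be 2.6840 bits.)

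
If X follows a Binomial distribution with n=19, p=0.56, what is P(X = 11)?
0.180347

We have X ~ Binomial(n=19, p=0.56).

For a Binomial distribution, the PMF gives us the probability of each outcome.

Using the PMF formula:
P(X = 11) = 0.180347

Rounded to 4 decimal places: 0.1803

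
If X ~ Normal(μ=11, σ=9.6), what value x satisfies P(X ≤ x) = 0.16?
1.4532

We have X ~ Normal(μ=11, σ=9.6).

We want to find x such that P(X ≤ x) = 0.16.

This is the 16th percentile, which means 16% of values fall below this point.

Using the inverse CDF (quantile function):
x = F⁻¹(0.16) = 1.4532

Verification: P(X ≤ 1.4532) = 0.16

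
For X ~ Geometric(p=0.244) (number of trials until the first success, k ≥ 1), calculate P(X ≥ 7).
0.186694

We have X ~ Geometric(p=0.244) (number of trials until the first success, k ≥ 1).

For discrete distributions, P(X ≥ 7) = 1 - P(X ≤ 6).

P(X ≤ 6) = 0.813306
P(X ≥ 7) = 1 - 0.813306 = 0.186694

So there's approximately a 18.7% chance that X is at least 7.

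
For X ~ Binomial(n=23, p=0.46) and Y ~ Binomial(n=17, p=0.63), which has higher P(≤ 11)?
X has higher probability (P(X ≤ 11) = 0.6512 > P(Y ≤ 11) = 0.6465)

Compute P(≤ 11) for each distribution:

X ~ Binomial(n=23, p=0.46):
P(X ≤ 11) = 0.6512

Y ~ Binomial(n=17, p=0.63):
P(Y ≤ 11) = 0.6465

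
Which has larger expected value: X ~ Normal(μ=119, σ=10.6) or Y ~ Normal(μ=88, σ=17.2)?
X has larger mean (119.0000 > 88.0000)

Compute the expected value for each distribution:

X ~ Normal(μ=119, σ=10.6):
E[X] = 119.0000

Y ~ Normal(μ=88, σ=17.2):
E[Y] = 88.0000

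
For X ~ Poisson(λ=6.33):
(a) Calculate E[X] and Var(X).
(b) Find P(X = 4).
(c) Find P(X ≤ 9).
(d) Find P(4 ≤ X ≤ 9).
(a) E[X] = 6.3300, Var(X) = 6.3300
(b) P(X = 4) = 0.119212
(c) P(X ≤ 9) = 0.891491
(d) P(4 ≤ X ≤ 9) = 0.767395

We have X ~ Poisson(λ=6.33).

(a) Moments:
E[X] = 6.3300
Var(X) = 6.3300
σ = √Var(X) = 2.5159

(b) Point probability using PMF:
P(X = 4) = 0.119212

(c) Cumulative probability using CDF:
P(X ≤ 9) = F(9) = 0.891491

(d) Range probability:
P(4 ≤ X ≤ 9) = P(X ≤ 9) - P(X ≤ 3)
                   = F(9) - F(3)
                   = 0.891491 - 0.124096
                   = 0.767395

This means approximately 76.7% of outcomes fall in the interval [4, 9].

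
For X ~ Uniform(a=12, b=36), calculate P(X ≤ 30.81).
0.783750

We have X ~ Uniform(a=12, b=36).

The CDF gives us P(X ≤ k).

Using the CDF:
P(X ≤ 30.81) = 0.783750

This means there's approximately a 78.4% chance that X is at most 30.81.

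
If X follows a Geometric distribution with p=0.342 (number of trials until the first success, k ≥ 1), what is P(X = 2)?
0.225036

We have X ~ Geometric(p=0.342) (number of trials until the first success, k ≥ 1).

For a Geometric distribution, the PMF gives us the probability of each outcome.

Using the PMF formula:
P(X = 2) = 0.225036

Rounded to 4 decimal places: 0.2250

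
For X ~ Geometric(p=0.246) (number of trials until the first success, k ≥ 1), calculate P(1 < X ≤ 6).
0.570250

We have X ~ Geometric(p=0.246) (number of trials until the first success, k ≥ 1).

To find P(1 < X ≤ 6), we use:
P(1 < X ≤ 6) = P(X ≤ 6) - P(X ≤ 1)
                 = F(6) - F(1)
                 = 0.816250 - 0.246000
                 = 0.570250

So there's approximately a 57.0% chance that X falls in this range.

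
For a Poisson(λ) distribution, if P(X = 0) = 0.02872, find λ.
λ = 3.5502

For a Poisson(λ) distribution, the PMF at 0 is:
P(X = 0) = λ^0 e^(-λ) / 0! = e^(-λ)

Given P(X = 0) = 0.02872:
e^(-λ) = 0.02872
-λ = ln(0.02872)
λ = -ln(0.02872) = 3.5502

Verification: e^(-3.5502) = 0.02872 ✓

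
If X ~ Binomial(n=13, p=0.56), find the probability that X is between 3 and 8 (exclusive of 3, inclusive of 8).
0.732343

We have X ~ Binomial(n=13, p=0.56).

To find P(3 < X ≤ 8), we use:
P(3 < X ≤ 8) = P(X ≤ 8) - P(X ≤ 3)
                 = F(8) - F(3)
                 = 0.749337 - 0.016994
                 = 0.732343

So there's approximately a 73.2% chance that X falls in this range.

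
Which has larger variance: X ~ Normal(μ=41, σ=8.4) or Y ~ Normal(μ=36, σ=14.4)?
Y has larger variance (207.3600 > 70.5600)

Compute the variance for each distribution:

X ~ Normal(μ=41, σ=8.4):
Var(X) = 70.5600

Y ~ Normal(μ=36, σ=14.4):
Var(Y) = 207.3600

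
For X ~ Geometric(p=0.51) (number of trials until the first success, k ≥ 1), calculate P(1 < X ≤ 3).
0.372351

We have X ~ Geometric(p=0.51) (number of trials until the first success, k ≥ 1).

To find P(1 < X ≤ 3), we use:
P(1 < X ≤ 3) = P(X ≤ 3) - P(X ≤ 1)
                 = F(3) - F(1)
                 = 0.882351 - 0.510000
                 = 0.372351

So there's approximately a 37.2% chance that X falls in this range.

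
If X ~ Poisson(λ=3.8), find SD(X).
1.9494

We have X ~ Poisson(λ=3.8).

For a Poisson distribution with λ=3.8:
σ = √Var(X) = 1.9494

The standard deviation is the square root of the variance.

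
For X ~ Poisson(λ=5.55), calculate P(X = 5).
0.170588

We have X ~ Poisson(λ=5.55).

For a Poisson distribution, the PMF gives us the probability of each outcome.

Using the PMF formula:
P(X = 5) = 0.170588

Rounded to 4 decimal places: 0.1706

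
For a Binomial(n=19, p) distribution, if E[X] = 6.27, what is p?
p = 0.33

For a Binomial(n, p) distribution:
E[X] = n × p

Given n = 19 and E[X] = 6.27:
6.27 = 19 × p
p = 6.27 / 19 = 0.33

Verification: Binomial(19, 0.33) has E[X] = 6.27 ✓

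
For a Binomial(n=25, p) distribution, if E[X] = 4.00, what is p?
p = 0.16

For a Binomial(n, p) distribution:
E[X] = n × p

Given n = 25 and E[X] = 4.00:
4.00 = 25 × p
p = 4.00 / 25 = 0.16

Verification: Binomial(25, 0.16) has E[X] = 4.00 ✓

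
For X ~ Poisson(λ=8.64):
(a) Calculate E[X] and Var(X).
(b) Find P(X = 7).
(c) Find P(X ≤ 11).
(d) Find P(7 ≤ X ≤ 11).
(a) E[X] = 8.6400, Var(X) = 8.6400
(b) P(X = 7) = 0.126142
(c) P(X ≤ 11) = 0.836477
(d) P(7 ≤ X ≤ 11) = 0.594913

We have X ~ Poisson(λ=8.64).

(a) Moments:
E[X] = 8.6400
Var(X) = 8.6400
σ = √Var(X) = 2.9394

(b) Point probability using PMF:
P(X = 7) = 0.126142

(c) Cumulative probability using CDF:
P(X ≤ 11) = F(11) = 0.836477

(d) Range probability:
P(7 ≤ X ≤ 11) = P(X ≤ 11) - P(X ≤ 6)
                   = F(11) - F(6)
                   = 0.836477 - 0.241564
                   = 0.594913

This means approximately 59.5% of outcomes fall in the interval [7, 11].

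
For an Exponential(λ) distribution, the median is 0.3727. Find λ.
λ = 1.8598

For X ~ Exponential(λ), the CDF is F(x) = 1 - e^(-λx).
The median m satisfies F(m) = 0.5:
1 - e^(-λm) = 0.5
e^(-λm) = 0.5
λm = ln(2)
m = ln(2) / λ

Given m = 0.3727:
λ = ln(2) / 0.3727 = 0.693147 / 0.3727 = 1.8598

Verification: ln(2) / 1.8598 = 0.3727 ✓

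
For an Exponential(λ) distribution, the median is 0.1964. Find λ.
λ = 3.5293

For X ~ Exponential(λ), the CDF is F(x) = 1 - e^(-λx).
The median m satisfies F(m) = 0.5:
1 - e^(-λm) = 0.5
e^(-λm) = 0.5
λm = ln(2)
m = ln(2) / λ

Given m = 0.1964:
λ = ln(2) / 0.1964 = 0.693147 / 0.1964 = 3.5293

Verification: ln(2) / 3.5293 = 0.1964 ✓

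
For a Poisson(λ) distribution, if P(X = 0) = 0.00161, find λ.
λ = 6.4315

For a Poisson(λ) distribution, the PMF at 0 is:
P(X = 0) = λ^0 e^(-λ) / 0! = e^(-λ)

Given P(X = 0) = 0.00161:
e^(-λ) = 0.00161
-λ = ln(0.00161)
λ = -ln(0.00161) = 6.4315

Verification: e^(-6.4315) = 0.00161 ✓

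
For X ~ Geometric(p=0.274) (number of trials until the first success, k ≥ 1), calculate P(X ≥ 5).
0.277809

We have X ~ Geometric(p=0.274) (number of trials until the first success, k ≥ 1).

For discrete distributions, P(X ≥ 5) = 1 - P(X ≤ 4).

P(X ≤ 4) = 0.722191
P(X ≥ 5) = 1 - 0.722191 = 0.277809

So there's approximately a 27.8% chance that X is at least 5.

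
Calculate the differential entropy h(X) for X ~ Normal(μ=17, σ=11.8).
3.8870 nats

We have X ~ Normal(μ=17, σ=11.8).

The differential entropy measures the uncertainty or information content of the distribution.

For a Normal distribution with μ=17, σ=11.8:
h(X) = 3.8870 nats

(In bits, this would be 5.6078 bits.)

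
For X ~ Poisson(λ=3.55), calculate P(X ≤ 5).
0.850935

We have X ~ Poisson(λ=3.55).

The CDF gives us P(X ≤ k).

Using the CDF:
P(X ≤ 5) = 0.850935

This means there's approximately a 85.1% chance that X is at most 5.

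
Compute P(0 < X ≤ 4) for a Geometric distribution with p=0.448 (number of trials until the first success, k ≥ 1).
0.907155

We have X ~ Geometric(p=0.448) (number of trials until the first success, k ≥ 1).

To find P(0 < X ≤ 4), we use:
P(0 < X ≤ 4) = P(X ≤ 4) - P(X ≤ 0)
                 = F(4) - F(0)
                 = 0.907155 - 0.000000
                 = 0.907155

So there's approximately a 90.7% chance that X falls in this range.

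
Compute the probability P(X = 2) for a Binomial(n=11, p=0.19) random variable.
0.298013

We have X ~ Binomial(n=11, p=0.19).

For a Binomial distribution, the PMF gives us the probability of each outcome.

Using the PMF formula:
P(X = 2) = 0.298013

Rounded to 4 decimal places: 0.2980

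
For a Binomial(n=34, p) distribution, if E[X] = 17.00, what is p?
p = 0.5

For a Binomial(n, p) distribution:
E[X] = n × p

Given n = 34 and E[X] = 17.00:
17.00 = 34 × p
p = 17.00 / 34 = 0.5

Verification: Binomial(34, 0.5) has E[X] = 17.00 ✓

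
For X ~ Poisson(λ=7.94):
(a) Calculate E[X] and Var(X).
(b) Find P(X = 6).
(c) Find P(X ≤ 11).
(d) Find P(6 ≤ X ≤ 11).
(a) E[X] = 7.9400, Var(X) = 7.9400
(b) P(X = 6) = 0.123963
(c) P(X ≤ 11) = 0.892359
(d) P(6 ≤ X ≤ 11) = 0.695564

We have X ~ Poisson(λ=7.94).

(a) Moments:
E[X] = 7.9400
Var(X) = 7.9400
σ = √Var(X) = 2.8178

(b) Point probability using PMF:
P(X = 6) = 0.123963

(c) Cumulative probability using CDF:
P(X ≤ 11) = F(11) = 0.892359

(d) Range probability:
P(6 ≤ X ≤ 11) = P(X ≤ 11) - P(X ≤ 5)
                   = F(11) - F(5)
                   = 0.892359 - 0.196794
                   = 0.695564

This means approximately 69.6% of outcomes fall in the interval [6, 11].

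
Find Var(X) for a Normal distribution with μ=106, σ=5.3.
28.0900

We have X ~ Normal(μ=106, σ=5.3).

For a Normal distribution with μ=106, σ=5.3:
Var(X) = 28.0900

The variance measures the spread of the distribution around the mean.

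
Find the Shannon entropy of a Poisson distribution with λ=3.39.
1.9979 nats

We have X ~ Poisson(λ=3.39).

The Shannon entropy measures the uncertainty or information content of the distribution.

For a Poisson distribution with λ=3.39:
H(X) = 1.9979 nats

(In bits, this would be 2.8824 bits.)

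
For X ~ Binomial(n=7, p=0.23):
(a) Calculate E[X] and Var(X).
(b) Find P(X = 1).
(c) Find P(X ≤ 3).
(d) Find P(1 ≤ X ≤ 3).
(a) E[X] = 1.6100, Var(X) = 1.2397
(b) P(X = 1) = 0.335560
(c) P(X ≤ 3) = 0.946439
(d) P(1 ≤ X ≤ 3) = 0.785954

We have X ~ Binomial(n=7, p=0.23).

(a) Moments:
E[X] = 1.6100
Var(X) = 1.2397
σ = √Var(X) = 1.1134

(b) Point probability using PMF:
P(X = 1) = 0.335560

(c) Cumulative probability using CDF:
P(X ≤ 3) = F(3) = 0.946439

(d) Range probability:
P(1 ≤ X ≤ 3) = P(X ≤ 3) - P(X ≤ 0)
                   = F(3) - F(0)
                   = 0.946439 - 0.160485
                   = 0.785954

This means approximately 78.6% of outcomes fall in the interval [1, 3].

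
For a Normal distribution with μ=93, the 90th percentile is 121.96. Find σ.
σ = 22.5976

For X ~ Normal(μ, σ), the p-th percentile satisfies x = μ + z_p × σ,
where z_p = Φ⁻¹(p) is the standard normal quantile.

Step 1: z_{0.9} = Φ⁻¹(0.9) = 1.2816

Step 2: Solve for σ:
121.96 = 93 + 1.2816 × σ
σ = (121.96 - 93) / 1.2816
σ = 28.96 / 1.2816
σ = 22.5976

Verification: μ + z × σ = 93 + 1.2816 × 22.5976 = 121.96 ✓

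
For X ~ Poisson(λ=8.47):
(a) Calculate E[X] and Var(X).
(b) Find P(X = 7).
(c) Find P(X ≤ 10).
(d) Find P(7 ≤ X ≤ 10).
(a) E[X] = 8.4700, Var(X) = 8.4700
(b) P(X = 7) = 0.130101
(c) P(X ≤ 10) = 0.766665
(d) P(7 ≤ X ≤ 10) = 0.507275

We have X ~ Poisson(λ=8.47).

(a) Moments:
E[X] = 8.4700
Var(X) = 8.4700
σ = √Var(X) = 2.9103

(b) Point probability using PMF:
P(X = 7) = 0.130101

(c) Cumulative probability using CDF:
P(X ≤ 10) = F(10) = 0.766665

(d) Range probability:
P(7 ≤ X ≤ 10) = P(X ≤ 10) - P(X ≤ 6)
                   = F(10) - F(6)
                   = 0.766665 - 0.259389
                   = 0.507275

This means approximately 50.7% of outcomes fall in the interval [7, 10].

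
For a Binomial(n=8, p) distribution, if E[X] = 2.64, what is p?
p = 0.33

For a Binomial(n, p) distribution:
E[X] = n × p

Given n = 8 and E[X] = 2.64:
2.64 = 8 × p
p = 2.64 / 8 = 0.33

Verification: Binomial(8, 0.33) has E[X] = 2.64 ✓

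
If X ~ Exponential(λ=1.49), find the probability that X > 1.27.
0.150725

We have X ~ Exponential(λ=1.49).

P(X > 1.27) = 1 - P(X ≤ 1.27)
                = 1 - F(1.27)
                = 1 - 0.849275
                = 0.150725

So there's approximately a 15.1% chance that X exceeds 1.27.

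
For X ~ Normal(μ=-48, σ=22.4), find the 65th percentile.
-39.3688

We have X ~ Normal(μ=-48, σ=22.4).

We want to find x such that P(X ≤ x) = 0.65.

This is the 65th percentile, which means 65% of values fall below this point.

Using the inverse CDF (quantile function):
x = F⁻¹(0.65) = -39.3688

Verification: P(X ≤ -39.3688) = 0.65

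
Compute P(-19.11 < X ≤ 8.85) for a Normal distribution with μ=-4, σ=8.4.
0.900938

We have X ~ Normal(μ=-4, σ=8.4).

To find P(-19.11 < X ≤ 8.85), we use:
P(-19.11 < X ≤ 8.85) = P(X ≤ 8.85) - P(X ≤ -19.11)
                 = F(8.85) - F(-19.11)
                 = 0.936962 - 0.036024
                 = 0.900938

So there's approximately a 90.1% chance that X falls in this range.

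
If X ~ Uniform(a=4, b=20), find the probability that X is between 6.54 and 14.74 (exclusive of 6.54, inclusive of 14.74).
0.512500

We have X ~ Uniform(a=4, b=20).

To find P(6.54 < X ≤ 14.74), we use:
P(6.54 < X ≤ 14.74) = P(X ≤ 14.74) - P(X ≤ 6.54)
                 = F(14.74) - F(6.54)
                 = 0.671250 - 0.158750
                 = 0.512500

So there's approximately a 51.2% chance that X falls in this range.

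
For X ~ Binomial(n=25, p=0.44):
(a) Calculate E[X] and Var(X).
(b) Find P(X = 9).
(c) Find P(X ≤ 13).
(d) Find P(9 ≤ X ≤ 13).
(a) E[X] = 11.0000, Var(X) = 6.1600
(b) P(X = 9) = 0.118126
(c) P(X ≤ 13) = 0.843080
(d) P(9 ≤ X ≤ 13) = 0.686181

We have X ~ Binomial(n=25, p=0.44).

(a) Moments:
E[X] = 11.0000
Var(X) = 6.1600
σ = √Var(X) = 2.4819

(b) Point probability using PMF:
P(X = 9) = 0.118126

(c) Cumulative probability using CDF:
P(X ≤ 13) = F(13) = 0.843080

(d) Range probability:
P(9 ≤ X ≤ 13) = P(X ≤ 13) - P(X ≤ 8)
                   = F(13) - F(8)
                   = 0.843080 - 0.156899
                   = 0.686181

This means approximately 68.6% of outcomes fall in the interval [9, 13].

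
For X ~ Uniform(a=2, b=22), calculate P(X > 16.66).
0.267000

We have X ~ Uniform(a=2, b=22).

P(X > 16.66) = 1 - P(X ≤ 16.66)
                = 1 - F(16.66)
                = 1 - 0.733000
                = 0.267000

So there's approximately a 26.7% chance that X exceeds 16.66.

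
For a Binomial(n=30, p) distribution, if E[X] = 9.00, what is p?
p = 0.3

For a Binomial(n, p) distribution:
E[X] = n × p

Given n = 30 and E[X] = 9.00:
9.00 = 30 × p
p = 9.00 / 30 = 0.3

Verification: Binomial(30, 0.3) has E[X] = 9.00 ✓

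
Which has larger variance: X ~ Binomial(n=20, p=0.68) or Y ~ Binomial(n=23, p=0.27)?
Y has larger variance (4.5333 > 4.3520)

Compute the variance for each distribution:

X ~ Binomial(n=20, p=0.68):
Var(X) = 4.3520

Y ~ Binomial(n=23, p=0.27):
Var(Y) = 4.5333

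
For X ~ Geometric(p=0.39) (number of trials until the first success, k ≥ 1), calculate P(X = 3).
0.145119

We have X ~ Geometric(p=0.39) (number of trials until the first success, k ≥ 1).

For a Geometric distribution, the PMF gives us the probability of each outcome.

Using the PMF formula:
P(X = 3) = 0.145119

Rounded to 4 decimal places: 0.1451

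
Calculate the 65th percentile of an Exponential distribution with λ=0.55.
1.9088

We have X ~ Exponential(λ=0.55).

We want to find x such that P(X ≤ x) = 0.65.

This is the 65th percentile, which means 65% of values fall below this point.

Using the inverse CDF (quantile function):
x = F⁻¹(0.65) = 1.9088

Verification: P(X ≤ 1.9088) = 0.65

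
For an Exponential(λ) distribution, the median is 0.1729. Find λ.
λ = 4.0089

For X ~ Exponential(λ), the CDF is F(x) = 1 - e^(-λx).
The median m satisfies F(m) = 0.5:
1 - e^(-λm) = 0.5
e^(-λm) = 0.5
λm = ln(2)
m = ln(2) / λ

Given m = 0.1729:
λ = ln(2) / 0.1729 = 0.693147 / 0.1729 = 4.0089

Verification: ln(2) / 4.0089 = 0.1729 ✓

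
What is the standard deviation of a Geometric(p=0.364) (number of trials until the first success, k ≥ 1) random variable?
2.1909

We have X ~ Geometric(p=0.364) (number of trials until the first success, k ≥ 1).

For a Geometric distribution with p=0.364 (number of trials until the first success, k ≥ 1):
σ = √Var(X) = 2.1909

The standard deviation is the square root of the variance.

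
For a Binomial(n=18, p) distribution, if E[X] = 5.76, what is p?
p = 0.32

For a Binomial(n, p) distribution:
E[X] = n × p

Given n = 18 and E[X] = 5.76:
5.76 = 18 × p
p = 5.76 / 18 = 0.32

Verification: Binomial(18, 0.32) has E[X] = 5.76 ✓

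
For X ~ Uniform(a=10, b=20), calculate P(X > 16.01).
0.399000

We have X ~ Uniform(a=10, b=20).

P(X > 16.01) = 1 - P(X ≤ 16.01)
                = 1 - F(16.01)
                = 1 - 0.601000
                = 0.399000

So there's approximately a 39.9% chance that X exceeds 16.01.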